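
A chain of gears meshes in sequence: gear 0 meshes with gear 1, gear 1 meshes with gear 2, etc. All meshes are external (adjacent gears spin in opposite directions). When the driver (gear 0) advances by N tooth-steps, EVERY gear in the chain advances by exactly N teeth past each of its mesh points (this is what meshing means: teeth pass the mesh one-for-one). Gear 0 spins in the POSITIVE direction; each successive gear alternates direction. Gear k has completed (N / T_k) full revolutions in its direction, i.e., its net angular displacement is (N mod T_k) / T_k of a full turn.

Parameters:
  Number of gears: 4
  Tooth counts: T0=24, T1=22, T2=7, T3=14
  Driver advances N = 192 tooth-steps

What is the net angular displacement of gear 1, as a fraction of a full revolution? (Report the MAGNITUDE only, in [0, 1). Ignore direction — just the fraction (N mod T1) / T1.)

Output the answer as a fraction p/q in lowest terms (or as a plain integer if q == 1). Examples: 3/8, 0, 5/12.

Chain of 4 gears, tooth counts: [24, 22, 7, 14]
  gear 0: T0=24, direction=positive, advance = 192 mod 24 = 0 teeth = 0/24 turn
  gear 1: T1=22, direction=negative, advance = 192 mod 22 = 16 teeth = 16/22 turn
  gear 2: T2=7, direction=positive, advance = 192 mod 7 = 3 teeth = 3/7 turn
  gear 3: T3=14, direction=negative, advance = 192 mod 14 = 10 teeth = 10/14 turn
Gear 1: 192 mod 22 = 16
Fraction = 16 / 22 = 8/11 (gcd(16,22)=2) = 8/11

Answer: 8/11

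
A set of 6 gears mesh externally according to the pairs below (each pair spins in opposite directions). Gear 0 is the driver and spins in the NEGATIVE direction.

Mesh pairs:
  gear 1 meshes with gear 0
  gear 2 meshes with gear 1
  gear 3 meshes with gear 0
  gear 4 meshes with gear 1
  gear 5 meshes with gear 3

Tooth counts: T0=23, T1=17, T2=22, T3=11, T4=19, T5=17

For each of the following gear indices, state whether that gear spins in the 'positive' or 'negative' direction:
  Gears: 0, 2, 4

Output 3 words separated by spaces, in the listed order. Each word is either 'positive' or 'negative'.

Answer: negative negative negative

Derivation:
Gear 0 (driver): negative (depth 0)
  gear 1: meshes with gear 0 -> depth 1 -> positive (opposite of gear 0)
  gear 2: meshes with gear 1 -> depth 2 -> negative (opposite of gear 1)
  gear 3: meshes with gear 0 -> depth 1 -> positive (opposite of gear 0)
  gear 4: meshes with gear 1 -> depth 2 -> negative (opposite of gear 1)
  gear 5: meshes with gear 3 -> depth 2 -> negative (opposite of gear 3)
Queried indices 0, 2, 4 -> negative, negative, negative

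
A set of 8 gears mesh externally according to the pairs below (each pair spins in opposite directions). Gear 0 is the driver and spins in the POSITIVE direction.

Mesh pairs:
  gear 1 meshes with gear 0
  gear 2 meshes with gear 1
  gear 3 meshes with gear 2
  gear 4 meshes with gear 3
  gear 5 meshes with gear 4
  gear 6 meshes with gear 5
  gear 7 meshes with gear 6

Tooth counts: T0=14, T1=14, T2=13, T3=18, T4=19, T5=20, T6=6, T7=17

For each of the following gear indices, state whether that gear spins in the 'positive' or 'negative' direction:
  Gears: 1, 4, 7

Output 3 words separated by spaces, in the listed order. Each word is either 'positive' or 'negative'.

Gear 0 (driver): positive (depth 0)
  gear 1: meshes with gear 0 -> depth 1 -> negative (opposite of gear 0)
  gear 2: meshes with gear 1 -> depth 2 -> positive (opposite of gear 1)
  gear 3: meshes with gear 2 -> depth 3 -> negative (opposite of gear 2)
  gear 4: meshes with gear 3 -> depth 4 -> positive (opposite of gear 3)
  gear 5: meshes with gear 4 -> depth 5 -> negative (opposite of gear 4)
  gear 6: meshes with gear 5 -> depth 6 -> positive (opposite of gear 5)
  gear 7: meshes with gear 6 -> depth 7 -> negative (opposite of gear 6)
Queried indices 1, 4, 7 -> negative, positive, negative

Answer: negative positive negative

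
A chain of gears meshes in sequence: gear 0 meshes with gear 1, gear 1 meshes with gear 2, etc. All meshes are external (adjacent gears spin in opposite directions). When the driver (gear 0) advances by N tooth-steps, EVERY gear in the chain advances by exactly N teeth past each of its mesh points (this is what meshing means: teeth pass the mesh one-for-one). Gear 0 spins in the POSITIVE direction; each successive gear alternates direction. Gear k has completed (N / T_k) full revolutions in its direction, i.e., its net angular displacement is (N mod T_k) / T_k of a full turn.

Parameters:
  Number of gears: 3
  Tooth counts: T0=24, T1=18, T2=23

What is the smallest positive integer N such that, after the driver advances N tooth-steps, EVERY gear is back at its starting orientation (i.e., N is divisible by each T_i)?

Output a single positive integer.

Answer: 1656

Derivation:
Gear k returns to start when N is a multiple of T_k.
All gears at start simultaneously when N is a common multiple of [24, 18, 23]; the smallest such N is lcm(24, 18, 23).
Start: lcm = T0 = 24
Fold in T1=18: gcd(24, 18) = 6; lcm(24, 18) = 24 * 18 / 6 = 432 / 6 = 72
Fold in T2=23: gcd(72, 23) = 1; lcm(72, 23) = 72 * 23 / 1 = 1656 / 1 = 1656
Full cycle length = 1656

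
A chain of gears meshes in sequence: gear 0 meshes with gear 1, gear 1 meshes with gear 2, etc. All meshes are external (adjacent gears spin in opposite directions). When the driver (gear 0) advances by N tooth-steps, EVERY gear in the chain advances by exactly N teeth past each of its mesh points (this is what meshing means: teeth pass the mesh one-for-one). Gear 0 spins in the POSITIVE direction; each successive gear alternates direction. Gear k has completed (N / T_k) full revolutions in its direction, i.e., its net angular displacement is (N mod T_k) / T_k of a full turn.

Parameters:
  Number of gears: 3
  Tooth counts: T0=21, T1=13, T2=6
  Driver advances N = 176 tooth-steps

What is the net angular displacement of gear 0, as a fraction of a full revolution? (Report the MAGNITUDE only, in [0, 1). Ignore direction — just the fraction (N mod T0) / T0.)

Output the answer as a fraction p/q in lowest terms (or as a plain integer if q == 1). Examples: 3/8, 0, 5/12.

Answer: 8/21

Derivation:
Chain of 3 gears, tooth counts: [21, 13, 6]
  gear 0: T0=21, direction=positive, advance = 176 mod 21 = 8 teeth = 8/21 turn
  gear 1: T1=13, direction=negative, advance = 176 mod 13 = 7 teeth = 7/13 turn
  gear 2: T2=6, direction=positive, advance = 176 mod 6 = 2 teeth = 2/6 turn
Gear 0: 176 mod 21 = 8
Fraction = 8 / 21 = 8/21 (gcd(8,21)=1) = 8/21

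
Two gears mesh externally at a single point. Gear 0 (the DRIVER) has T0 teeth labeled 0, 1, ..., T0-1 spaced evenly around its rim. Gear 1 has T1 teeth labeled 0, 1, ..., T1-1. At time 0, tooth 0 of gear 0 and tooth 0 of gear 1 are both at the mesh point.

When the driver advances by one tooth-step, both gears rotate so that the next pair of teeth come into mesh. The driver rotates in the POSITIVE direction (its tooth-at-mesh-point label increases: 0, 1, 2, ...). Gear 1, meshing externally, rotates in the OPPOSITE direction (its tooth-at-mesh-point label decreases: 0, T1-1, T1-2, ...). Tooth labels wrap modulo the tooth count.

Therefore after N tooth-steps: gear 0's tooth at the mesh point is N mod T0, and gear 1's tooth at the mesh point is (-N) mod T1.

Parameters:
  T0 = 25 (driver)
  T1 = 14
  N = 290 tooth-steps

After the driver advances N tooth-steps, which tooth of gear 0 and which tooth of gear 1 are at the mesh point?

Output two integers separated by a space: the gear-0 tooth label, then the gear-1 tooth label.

Gear 0 (driver, T0=25): tooth at mesh = N mod T0
  290 = 11 * 25 + 15, so 290 mod 25 = 15
  gear 0 tooth = 15
Gear 1 (driven, T1=14): tooth at mesh = (-N) mod T1
  290 = 20 * 14 + 10, so 290 mod 14 = 10
  (-290) mod 14 = (-10) mod 14 = 14 - 10 = 4
Mesh after 290 steps: gear-0 tooth 15 meets gear-1 tooth 4

Answer: 15 4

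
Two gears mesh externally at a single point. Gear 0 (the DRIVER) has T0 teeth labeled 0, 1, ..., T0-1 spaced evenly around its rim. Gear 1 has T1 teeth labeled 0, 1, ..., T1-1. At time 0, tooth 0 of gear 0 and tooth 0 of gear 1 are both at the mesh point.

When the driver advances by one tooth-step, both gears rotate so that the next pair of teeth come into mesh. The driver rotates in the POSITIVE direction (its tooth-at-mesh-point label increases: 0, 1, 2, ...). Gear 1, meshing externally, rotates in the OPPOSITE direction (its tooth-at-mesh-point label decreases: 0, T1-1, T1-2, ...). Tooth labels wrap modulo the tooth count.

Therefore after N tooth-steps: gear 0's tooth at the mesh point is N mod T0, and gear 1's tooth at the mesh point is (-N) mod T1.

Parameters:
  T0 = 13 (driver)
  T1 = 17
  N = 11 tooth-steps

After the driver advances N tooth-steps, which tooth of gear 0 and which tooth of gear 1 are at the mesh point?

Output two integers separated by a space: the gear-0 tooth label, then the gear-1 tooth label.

Answer: 11 6

Derivation:
Gear 0 (driver, T0=13): tooth at mesh = N mod T0
  11 = 0 * 13 + 11, so 11 mod 13 = 11
  gear 0 tooth = 11
Gear 1 (driven, T1=17): tooth at mesh = (-N) mod T1
  11 = 0 * 17 + 11, so 11 mod 17 = 11
  (-11) mod 17 = (-11) mod 17 = 17 - 11 = 6
Mesh after 11 steps: gear-0 tooth 11 meets gear-1 tooth 6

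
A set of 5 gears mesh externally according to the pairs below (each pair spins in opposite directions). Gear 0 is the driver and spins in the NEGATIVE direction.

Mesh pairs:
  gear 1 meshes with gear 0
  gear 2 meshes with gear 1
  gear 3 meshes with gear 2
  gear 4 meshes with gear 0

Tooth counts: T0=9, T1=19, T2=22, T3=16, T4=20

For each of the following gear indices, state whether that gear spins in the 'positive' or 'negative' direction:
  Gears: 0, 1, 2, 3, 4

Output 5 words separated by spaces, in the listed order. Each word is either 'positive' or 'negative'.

Gear 0 (driver): negative (depth 0)
  gear 1: meshes with gear 0 -> depth 1 -> positive (opposite of gear 0)
  gear 2: meshes with gear 1 -> depth 2 -> negative (opposite of gear 1)
  gear 3: meshes with gear 2 -> depth 3 -> positive (opposite of gear 2)
  gear 4: meshes with gear 0 -> depth 1 -> positive (opposite of gear 0)
Queried indices 0, 1, 2, 3, 4 -> negative, positive, negative, positive, positive

Answer: negative positive negative positive positive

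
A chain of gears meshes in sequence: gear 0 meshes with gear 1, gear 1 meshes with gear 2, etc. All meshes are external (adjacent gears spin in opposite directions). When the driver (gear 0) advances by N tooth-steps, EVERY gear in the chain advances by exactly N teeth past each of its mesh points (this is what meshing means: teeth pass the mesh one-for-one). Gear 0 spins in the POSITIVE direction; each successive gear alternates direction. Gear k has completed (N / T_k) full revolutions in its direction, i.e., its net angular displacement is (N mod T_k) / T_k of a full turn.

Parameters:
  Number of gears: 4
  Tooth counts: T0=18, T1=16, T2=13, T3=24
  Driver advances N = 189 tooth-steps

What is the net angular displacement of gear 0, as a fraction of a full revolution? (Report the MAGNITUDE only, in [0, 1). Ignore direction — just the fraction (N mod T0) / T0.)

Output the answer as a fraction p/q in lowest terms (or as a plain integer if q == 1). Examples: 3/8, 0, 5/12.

Chain of 4 gears, tooth counts: [18, 16, 13, 24]
  gear 0: T0=18, direction=positive, advance = 189 mod 18 = 9 teeth = 9/18 turn
  gear 1: T1=16, direction=negative, advance = 189 mod 16 = 13 teeth = 13/16 turn
  gear 2: T2=13, direction=positive, advance = 189 mod 13 = 7 teeth = 7/13 turn
  gear 3: T3=24, direction=negative, advance = 189 mod 24 = 21 teeth = 21/24 turn
Gear 0: 189 mod 18 = 9
Fraction = 9 / 18 = 1/2 (gcd(9,18)=9) = 1/2

Answer: 1/2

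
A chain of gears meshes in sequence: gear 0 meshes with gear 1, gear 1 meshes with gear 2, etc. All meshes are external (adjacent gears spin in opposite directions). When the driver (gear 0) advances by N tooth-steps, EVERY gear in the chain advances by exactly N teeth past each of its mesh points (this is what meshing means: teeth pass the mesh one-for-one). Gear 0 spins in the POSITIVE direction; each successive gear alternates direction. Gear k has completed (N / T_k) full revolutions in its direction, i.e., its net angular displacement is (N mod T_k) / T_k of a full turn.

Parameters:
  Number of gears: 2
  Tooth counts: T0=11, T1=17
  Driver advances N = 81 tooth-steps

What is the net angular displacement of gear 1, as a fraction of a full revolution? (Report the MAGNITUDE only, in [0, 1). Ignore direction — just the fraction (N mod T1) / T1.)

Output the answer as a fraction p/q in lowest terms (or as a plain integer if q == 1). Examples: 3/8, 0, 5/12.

Answer: 13/17

Derivation:
Chain of 2 gears, tooth counts: [11, 17]
  gear 0: T0=11, direction=positive, advance = 81 mod 11 = 4 teeth = 4/11 turn
  gear 1: T1=17, direction=negative, advance = 81 mod 17 = 13 teeth = 13/17 turn
Gear 1: 81 mod 17 = 13
Fraction = 13 / 17 = 13/17 (gcd(13,17)=1) = 13/17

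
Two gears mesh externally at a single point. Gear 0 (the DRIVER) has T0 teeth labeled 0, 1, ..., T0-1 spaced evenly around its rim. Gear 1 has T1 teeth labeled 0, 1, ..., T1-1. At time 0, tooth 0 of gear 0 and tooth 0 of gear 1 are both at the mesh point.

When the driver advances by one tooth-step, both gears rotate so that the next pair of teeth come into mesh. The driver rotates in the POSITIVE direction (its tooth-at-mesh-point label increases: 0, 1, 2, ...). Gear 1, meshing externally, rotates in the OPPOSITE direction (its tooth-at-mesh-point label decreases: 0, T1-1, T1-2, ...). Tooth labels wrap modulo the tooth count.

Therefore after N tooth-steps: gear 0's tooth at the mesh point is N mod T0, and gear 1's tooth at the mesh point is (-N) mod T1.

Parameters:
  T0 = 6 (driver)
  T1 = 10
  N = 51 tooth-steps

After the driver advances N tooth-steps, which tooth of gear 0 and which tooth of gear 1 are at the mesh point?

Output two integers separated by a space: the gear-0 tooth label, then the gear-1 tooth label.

Gear 0 (driver, T0=6): tooth at mesh = N mod T0
  51 = 8 * 6 + 3, so 51 mod 6 = 3
  gear 0 tooth = 3
Gear 1 (driven, T1=10): tooth at mesh = (-N) mod T1
  51 = 5 * 10 + 1, so 51 mod 10 = 1
  (-51) mod 10 = (-1) mod 10 = 10 - 1 = 9
Mesh after 51 steps: gear-0 tooth 3 meets gear-1 tooth 9

Answer: 3 9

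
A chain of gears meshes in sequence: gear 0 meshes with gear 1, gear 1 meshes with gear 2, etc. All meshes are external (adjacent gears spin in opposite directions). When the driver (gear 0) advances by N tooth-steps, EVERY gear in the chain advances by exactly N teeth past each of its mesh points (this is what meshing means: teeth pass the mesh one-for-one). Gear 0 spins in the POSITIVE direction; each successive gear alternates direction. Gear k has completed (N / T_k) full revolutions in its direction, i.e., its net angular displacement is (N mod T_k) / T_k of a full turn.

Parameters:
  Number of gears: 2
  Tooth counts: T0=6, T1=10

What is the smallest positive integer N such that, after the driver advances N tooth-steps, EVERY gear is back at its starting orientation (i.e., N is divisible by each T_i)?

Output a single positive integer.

Answer: 30

Derivation:
Gear k returns to start when N is a multiple of T_k.
All gears at start simultaneously when N is a common multiple of [6, 10]; the smallest such N is lcm(6, 10).
Start: lcm = T0 = 6
Fold in T1=10: gcd(6, 10) = 2; lcm(6, 10) = 6 * 10 / 2 = 60 / 2 = 30
Full cycle length = 30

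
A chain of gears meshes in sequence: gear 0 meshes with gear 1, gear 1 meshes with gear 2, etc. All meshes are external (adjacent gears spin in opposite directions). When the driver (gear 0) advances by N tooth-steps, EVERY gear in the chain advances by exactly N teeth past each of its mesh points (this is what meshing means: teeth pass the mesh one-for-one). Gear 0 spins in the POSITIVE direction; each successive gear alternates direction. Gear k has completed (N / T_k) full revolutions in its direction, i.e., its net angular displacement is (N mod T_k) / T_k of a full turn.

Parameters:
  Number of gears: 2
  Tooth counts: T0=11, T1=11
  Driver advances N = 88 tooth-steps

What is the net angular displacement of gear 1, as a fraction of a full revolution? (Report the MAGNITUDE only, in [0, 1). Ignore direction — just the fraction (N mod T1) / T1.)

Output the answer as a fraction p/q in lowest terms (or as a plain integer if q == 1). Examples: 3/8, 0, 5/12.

Answer: 0

Derivation:
Chain of 2 gears, tooth counts: [11, 11]
  gear 0: T0=11, direction=positive, advance = 88 mod 11 = 0 teeth = 0/11 turn
  gear 1: T1=11, direction=negative, advance = 88 mod 11 = 0 teeth = 0/11 turn
Gear 1: 88 mod 11 = 0
Fraction = 0 / 11 = 0/1 (gcd(0,11)=11) = 0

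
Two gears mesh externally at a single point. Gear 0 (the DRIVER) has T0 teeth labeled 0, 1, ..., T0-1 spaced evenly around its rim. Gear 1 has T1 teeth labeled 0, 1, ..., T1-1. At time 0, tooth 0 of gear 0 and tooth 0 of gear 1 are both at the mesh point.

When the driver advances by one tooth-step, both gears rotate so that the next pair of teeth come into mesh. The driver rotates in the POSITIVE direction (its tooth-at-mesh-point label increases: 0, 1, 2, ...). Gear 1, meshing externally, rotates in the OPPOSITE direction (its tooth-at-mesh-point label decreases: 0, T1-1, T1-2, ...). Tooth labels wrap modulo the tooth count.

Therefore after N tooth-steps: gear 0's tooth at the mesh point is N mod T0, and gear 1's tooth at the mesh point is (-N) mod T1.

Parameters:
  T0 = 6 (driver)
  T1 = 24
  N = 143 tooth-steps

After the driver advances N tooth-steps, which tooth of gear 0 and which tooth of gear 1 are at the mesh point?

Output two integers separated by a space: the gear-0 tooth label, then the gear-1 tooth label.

Gear 0 (driver, T0=6): tooth at mesh = N mod T0
  143 = 23 * 6 + 5, so 143 mod 6 = 5
  gear 0 tooth = 5
Gear 1 (driven, T1=24): tooth at mesh = (-N) mod T1
  143 = 5 * 24 + 23, so 143 mod 24 = 23
  (-143) mod 24 = (-23) mod 24 = 24 - 23 = 1
Mesh after 143 steps: gear-0 tooth 5 meets gear-1 tooth 1

Answer: 5 1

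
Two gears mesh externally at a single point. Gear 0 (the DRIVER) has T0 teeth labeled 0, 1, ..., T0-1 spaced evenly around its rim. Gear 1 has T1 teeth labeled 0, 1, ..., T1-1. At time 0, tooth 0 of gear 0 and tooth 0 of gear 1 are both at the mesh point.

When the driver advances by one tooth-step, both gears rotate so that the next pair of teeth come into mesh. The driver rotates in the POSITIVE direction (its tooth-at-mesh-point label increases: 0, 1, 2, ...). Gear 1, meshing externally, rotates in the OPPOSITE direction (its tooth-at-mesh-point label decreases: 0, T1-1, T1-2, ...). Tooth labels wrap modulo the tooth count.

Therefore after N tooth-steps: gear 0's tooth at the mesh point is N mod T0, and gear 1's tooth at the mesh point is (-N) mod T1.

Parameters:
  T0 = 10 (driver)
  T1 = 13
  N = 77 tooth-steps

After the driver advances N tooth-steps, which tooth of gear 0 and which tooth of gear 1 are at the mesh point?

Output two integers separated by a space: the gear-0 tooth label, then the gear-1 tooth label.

Gear 0 (driver, T0=10): tooth at mesh = N mod T0
  77 = 7 * 10 + 7, so 77 mod 10 = 7
  gear 0 tooth = 7
Gear 1 (driven, T1=13): tooth at mesh = (-N) mod T1
  77 = 5 * 13 + 12, so 77 mod 13 = 12
  (-77) mod 13 = (-12) mod 13 = 13 - 12 = 1
Mesh after 77 steps: gear-0 tooth 7 meets gear-1 tooth 1

Answer: 7 1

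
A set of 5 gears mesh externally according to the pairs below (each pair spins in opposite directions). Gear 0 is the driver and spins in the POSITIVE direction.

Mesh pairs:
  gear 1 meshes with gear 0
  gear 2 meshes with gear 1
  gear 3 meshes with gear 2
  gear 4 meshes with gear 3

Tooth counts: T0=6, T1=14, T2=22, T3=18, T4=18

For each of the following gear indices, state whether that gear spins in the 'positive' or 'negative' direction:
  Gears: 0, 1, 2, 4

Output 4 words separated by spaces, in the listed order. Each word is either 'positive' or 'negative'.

Gear 0 (driver): positive (depth 0)
  gear 1: meshes with gear 0 -> depth 1 -> negative (opposite of gear 0)
  gear 2: meshes with gear 1 -> depth 2 -> positive (opposite of gear 1)
  gear 3: meshes with gear 2 -> depth 3 -> negative (opposite of gear 2)
  gear 4: meshes with gear 3 -> depth 4 -> positive (opposite of gear 3)
Queried indices 0, 1, 2, 4 -> positive, negative, positive, positive

Answer: positive negative positive positive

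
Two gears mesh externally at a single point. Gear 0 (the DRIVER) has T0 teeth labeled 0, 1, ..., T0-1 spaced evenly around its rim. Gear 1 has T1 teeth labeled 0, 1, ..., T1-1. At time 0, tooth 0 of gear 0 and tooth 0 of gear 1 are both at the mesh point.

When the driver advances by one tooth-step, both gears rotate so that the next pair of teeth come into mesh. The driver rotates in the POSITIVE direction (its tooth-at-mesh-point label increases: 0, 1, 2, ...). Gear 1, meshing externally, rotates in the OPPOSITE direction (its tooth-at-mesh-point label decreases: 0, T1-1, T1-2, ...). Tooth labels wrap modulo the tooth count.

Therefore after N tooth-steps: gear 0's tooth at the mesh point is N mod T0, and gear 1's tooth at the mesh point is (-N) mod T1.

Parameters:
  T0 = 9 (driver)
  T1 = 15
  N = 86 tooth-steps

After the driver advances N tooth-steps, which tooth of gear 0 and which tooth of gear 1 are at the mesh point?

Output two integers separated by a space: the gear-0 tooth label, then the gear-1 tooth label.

Gear 0 (driver, T0=9): tooth at mesh = N mod T0
  86 = 9 * 9 + 5, so 86 mod 9 = 5
  gear 0 tooth = 5
Gear 1 (driven, T1=15): tooth at mesh = (-N) mod T1
  86 = 5 * 15 + 11, so 86 mod 15 = 11
  (-86) mod 15 = (-11) mod 15 = 15 - 11 = 4
Mesh after 86 steps: gear-0 tooth 5 meets gear-1 tooth 4

Answer: 5 4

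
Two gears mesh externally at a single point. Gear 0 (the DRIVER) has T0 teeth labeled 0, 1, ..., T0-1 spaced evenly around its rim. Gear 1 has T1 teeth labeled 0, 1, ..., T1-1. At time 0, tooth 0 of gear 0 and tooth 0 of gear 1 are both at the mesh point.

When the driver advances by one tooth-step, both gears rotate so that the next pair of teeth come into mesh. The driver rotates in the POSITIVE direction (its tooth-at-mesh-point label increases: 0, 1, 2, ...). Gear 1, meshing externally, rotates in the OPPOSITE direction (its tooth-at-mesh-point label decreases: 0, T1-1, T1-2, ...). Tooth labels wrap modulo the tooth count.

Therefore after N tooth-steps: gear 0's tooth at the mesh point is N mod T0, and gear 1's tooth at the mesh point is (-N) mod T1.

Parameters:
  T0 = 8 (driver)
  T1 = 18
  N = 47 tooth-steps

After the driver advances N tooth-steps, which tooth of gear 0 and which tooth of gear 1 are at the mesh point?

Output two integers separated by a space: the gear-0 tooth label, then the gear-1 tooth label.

Gear 0 (driver, T0=8): tooth at mesh = N mod T0
  47 = 5 * 8 + 7, so 47 mod 8 = 7
  gear 0 tooth = 7
Gear 1 (driven, T1=18): tooth at mesh = (-N) mod T1
  47 = 2 * 18 + 11, so 47 mod 18 = 11
  (-47) mod 18 = (-11) mod 18 = 18 - 11 = 7
Mesh after 47 steps: gear-0 tooth 7 meets gear-1 tooth 7

Answer: 7 7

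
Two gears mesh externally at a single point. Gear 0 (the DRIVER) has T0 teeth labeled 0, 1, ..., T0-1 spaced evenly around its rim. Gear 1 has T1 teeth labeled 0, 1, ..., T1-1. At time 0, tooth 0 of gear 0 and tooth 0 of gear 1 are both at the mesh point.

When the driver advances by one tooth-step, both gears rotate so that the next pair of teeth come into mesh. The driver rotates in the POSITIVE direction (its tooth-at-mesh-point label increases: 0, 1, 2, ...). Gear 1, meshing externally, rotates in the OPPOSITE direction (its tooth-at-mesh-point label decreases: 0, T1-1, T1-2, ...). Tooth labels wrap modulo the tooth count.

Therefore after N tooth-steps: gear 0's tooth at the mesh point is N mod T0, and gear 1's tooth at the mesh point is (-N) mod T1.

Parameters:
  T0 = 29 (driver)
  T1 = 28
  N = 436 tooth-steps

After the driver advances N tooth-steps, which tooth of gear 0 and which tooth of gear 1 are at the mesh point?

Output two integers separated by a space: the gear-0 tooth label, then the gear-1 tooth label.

Gear 0 (driver, T0=29): tooth at mesh = N mod T0
  436 = 15 * 29 + 1, so 436 mod 29 = 1
  gear 0 tooth = 1
Gear 1 (driven, T1=28): tooth at mesh = (-N) mod T1
  436 = 15 * 28 + 16, so 436 mod 28 = 16
  (-436) mod 28 = (-16) mod 28 = 28 - 16 = 12
Mesh after 436 steps: gear-0 tooth 1 meets gear-1 tooth 12

Answer: 1 12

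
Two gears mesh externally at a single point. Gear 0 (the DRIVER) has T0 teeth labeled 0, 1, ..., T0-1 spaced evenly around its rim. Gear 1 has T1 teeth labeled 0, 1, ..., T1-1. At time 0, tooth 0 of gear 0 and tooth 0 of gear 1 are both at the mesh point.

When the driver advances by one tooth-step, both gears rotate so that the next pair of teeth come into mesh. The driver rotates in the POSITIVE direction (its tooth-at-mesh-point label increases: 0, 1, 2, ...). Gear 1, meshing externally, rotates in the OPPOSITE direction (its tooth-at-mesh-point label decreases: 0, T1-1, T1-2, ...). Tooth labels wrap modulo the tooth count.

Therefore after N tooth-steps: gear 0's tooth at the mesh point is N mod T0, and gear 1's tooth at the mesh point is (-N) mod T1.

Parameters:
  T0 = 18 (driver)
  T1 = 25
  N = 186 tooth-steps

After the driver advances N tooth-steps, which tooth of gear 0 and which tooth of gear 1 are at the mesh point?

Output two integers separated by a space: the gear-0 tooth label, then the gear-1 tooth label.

Gear 0 (driver, T0=18): tooth at mesh = N mod T0
  186 = 10 * 18 + 6, so 186 mod 18 = 6
  gear 0 tooth = 6
Gear 1 (driven, T1=25): tooth at mesh = (-N) mod T1
  186 = 7 * 25 + 11, so 186 mod 25 = 11
  (-186) mod 25 = (-11) mod 25 = 25 - 11 = 14
Mesh after 186 steps: gear-0 tooth 6 meets gear-1 tooth 14

Answer: 6 14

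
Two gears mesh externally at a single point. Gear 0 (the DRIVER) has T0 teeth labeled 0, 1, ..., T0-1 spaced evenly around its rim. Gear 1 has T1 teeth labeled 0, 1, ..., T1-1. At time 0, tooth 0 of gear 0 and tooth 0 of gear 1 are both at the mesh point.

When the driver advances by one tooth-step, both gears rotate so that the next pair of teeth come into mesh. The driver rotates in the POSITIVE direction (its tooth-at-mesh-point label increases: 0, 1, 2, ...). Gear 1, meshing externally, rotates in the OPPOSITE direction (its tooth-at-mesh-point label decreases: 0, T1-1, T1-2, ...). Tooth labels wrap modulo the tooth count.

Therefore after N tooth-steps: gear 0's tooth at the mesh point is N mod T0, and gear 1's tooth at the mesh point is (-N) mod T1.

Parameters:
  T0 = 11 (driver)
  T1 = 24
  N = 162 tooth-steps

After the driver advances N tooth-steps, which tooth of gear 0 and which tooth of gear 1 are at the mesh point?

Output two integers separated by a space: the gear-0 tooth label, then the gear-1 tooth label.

Gear 0 (driver, T0=11): tooth at mesh = N mod T0
  162 = 14 * 11 + 8, so 162 mod 11 = 8
  gear 0 tooth = 8
Gear 1 (driven, T1=24): tooth at mesh = (-N) mod T1
  162 = 6 * 24 + 18, so 162 mod 24 = 18
  (-162) mod 24 = (-18) mod 24 = 24 - 18 = 6
Mesh after 162 steps: gear-0 tooth 8 meets gear-1 tooth 6

Answer: 8 6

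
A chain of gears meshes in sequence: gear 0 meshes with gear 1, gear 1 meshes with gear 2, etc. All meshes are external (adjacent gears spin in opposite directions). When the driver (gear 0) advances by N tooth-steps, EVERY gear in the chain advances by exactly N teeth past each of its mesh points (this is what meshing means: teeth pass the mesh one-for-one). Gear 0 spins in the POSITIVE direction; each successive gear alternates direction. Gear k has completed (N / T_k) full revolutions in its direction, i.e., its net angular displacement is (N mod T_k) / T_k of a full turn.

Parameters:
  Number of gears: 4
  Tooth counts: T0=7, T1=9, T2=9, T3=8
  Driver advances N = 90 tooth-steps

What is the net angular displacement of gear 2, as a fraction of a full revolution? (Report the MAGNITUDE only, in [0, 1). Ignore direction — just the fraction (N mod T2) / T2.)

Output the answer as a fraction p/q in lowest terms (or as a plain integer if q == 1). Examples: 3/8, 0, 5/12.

Answer: 0

Derivation:
Chain of 4 gears, tooth counts: [7, 9, 9, 8]
  gear 0: T0=7, direction=positive, advance = 90 mod 7 = 6 teeth = 6/7 turn
  gear 1: T1=9, direction=negative, advance = 90 mod 9 = 0 teeth = 0/9 turn
  gear 2: T2=9, direction=positive, advance = 90 mod 9 = 0 teeth = 0/9 turn
  gear 3: T3=8, direction=negative, advance = 90 mod 8 = 2 teeth = 2/8 turn
Gear 2: 90 mod 9 = 0
Fraction = 0 / 9 = 0/1 (gcd(0,9)=9) = 0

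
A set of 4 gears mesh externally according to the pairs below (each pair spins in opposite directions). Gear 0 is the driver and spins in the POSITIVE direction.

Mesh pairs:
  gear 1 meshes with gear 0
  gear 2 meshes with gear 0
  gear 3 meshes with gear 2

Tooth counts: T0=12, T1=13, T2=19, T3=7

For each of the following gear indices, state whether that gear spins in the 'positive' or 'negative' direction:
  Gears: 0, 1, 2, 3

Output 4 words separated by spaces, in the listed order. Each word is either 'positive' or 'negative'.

Answer: positive negative negative positive

Derivation:
Gear 0 (driver): positive (depth 0)
  gear 1: meshes with gear 0 -> depth 1 -> negative (opposite of gear 0)
  gear 2: meshes with gear 0 -> depth 1 -> negative (opposite of gear 0)
  gear 3: meshes with gear 2 -> depth 2 -> positive (opposite of gear 2)
Queried indices 0, 1, 2, 3 -> positive, negative, negative, positive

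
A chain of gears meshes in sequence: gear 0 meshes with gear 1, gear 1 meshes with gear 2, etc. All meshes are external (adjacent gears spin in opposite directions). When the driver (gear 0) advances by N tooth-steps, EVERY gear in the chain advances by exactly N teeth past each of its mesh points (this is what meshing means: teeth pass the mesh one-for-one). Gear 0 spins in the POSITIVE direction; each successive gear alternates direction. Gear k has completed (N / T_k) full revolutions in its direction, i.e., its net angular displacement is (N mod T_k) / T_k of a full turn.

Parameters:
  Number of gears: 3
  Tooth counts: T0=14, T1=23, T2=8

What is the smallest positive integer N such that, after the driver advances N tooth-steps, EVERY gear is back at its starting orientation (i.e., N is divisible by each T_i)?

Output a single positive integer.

Gear k returns to start when N is a multiple of T_k.
All gears at start simultaneously when N is a common multiple of [14, 23, 8]; the smallest such N is lcm(14, 23, 8).
Start: lcm = T0 = 14
Fold in T1=23: gcd(14, 23) = 1; lcm(14, 23) = 14 * 23 / 1 = 322 / 1 = 322
Fold in T2=8: gcd(322, 8) = 2; lcm(322, 8) = 322 * 8 / 2 = 2576 / 2 = 1288
Full cycle length = 1288

Answer: 1288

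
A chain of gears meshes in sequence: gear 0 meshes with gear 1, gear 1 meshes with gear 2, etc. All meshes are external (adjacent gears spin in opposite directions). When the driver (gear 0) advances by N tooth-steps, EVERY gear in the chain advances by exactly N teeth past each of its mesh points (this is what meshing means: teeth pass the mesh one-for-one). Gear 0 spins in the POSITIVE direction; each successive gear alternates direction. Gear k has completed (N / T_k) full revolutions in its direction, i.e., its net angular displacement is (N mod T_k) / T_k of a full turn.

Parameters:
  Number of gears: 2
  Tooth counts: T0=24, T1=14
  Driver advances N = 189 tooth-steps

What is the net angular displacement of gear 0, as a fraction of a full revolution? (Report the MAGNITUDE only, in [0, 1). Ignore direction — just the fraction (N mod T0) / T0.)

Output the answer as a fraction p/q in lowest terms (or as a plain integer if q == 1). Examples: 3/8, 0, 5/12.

Answer: 7/8

Derivation:
Chain of 2 gears, tooth counts: [24, 14]
  gear 0: T0=24, direction=positive, advance = 189 mod 24 = 21 teeth = 21/24 turn
  gear 1: T1=14, direction=negative, advance = 189 mod 14 = 7 teeth = 7/14 turn
Gear 0: 189 mod 24 = 21
Fraction = 21 / 24 = 7/8 (gcd(21,24)=3) = 7/8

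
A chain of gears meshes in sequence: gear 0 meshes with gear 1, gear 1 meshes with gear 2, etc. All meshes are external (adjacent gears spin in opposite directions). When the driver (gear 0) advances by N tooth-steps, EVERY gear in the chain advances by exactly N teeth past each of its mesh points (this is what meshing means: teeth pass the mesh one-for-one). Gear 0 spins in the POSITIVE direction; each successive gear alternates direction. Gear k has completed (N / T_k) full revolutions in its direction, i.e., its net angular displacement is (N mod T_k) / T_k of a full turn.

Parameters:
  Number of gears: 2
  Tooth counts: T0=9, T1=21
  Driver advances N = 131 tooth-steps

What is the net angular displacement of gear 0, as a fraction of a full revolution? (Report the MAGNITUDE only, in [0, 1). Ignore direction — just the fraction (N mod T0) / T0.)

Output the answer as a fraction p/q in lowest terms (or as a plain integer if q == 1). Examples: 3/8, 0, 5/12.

Chain of 2 gears, tooth counts: [9, 21]
  gear 0: T0=9, direction=positive, advance = 131 mod 9 = 5 teeth = 5/9 turn
  gear 1: T1=21, direction=negative, advance = 131 mod 21 = 5 teeth = 5/21 turn
Gear 0: 131 mod 9 = 5
Fraction = 5 / 9 = 5/9 (gcd(5,9)=1) = 5/9

Answer: 5/9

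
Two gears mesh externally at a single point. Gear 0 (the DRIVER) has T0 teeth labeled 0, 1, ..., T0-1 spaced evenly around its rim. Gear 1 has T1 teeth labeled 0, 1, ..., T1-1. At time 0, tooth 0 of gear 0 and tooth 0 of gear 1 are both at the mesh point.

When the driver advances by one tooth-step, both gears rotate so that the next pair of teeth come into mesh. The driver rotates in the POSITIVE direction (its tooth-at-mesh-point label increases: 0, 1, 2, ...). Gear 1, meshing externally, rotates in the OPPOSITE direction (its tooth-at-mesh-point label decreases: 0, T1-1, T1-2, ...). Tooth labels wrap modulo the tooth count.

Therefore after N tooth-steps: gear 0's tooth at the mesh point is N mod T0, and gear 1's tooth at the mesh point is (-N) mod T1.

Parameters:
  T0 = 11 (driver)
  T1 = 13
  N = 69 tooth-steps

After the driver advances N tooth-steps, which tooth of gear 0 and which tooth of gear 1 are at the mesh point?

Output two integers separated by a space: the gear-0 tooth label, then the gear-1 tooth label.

Answer: 3 9

Derivation:
Gear 0 (driver, T0=11): tooth at mesh = N mod T0
  69 = 6 * 11 + 3, so 69 mod 11 = 3
  gear 0 tooth = 3
Gear 1 (driven, T1=13): tooth at mesh = (-N) mod T1
  69 = 5 * 13 + 4, so 69 mod 13 = 4
  (-69) mod 13 = (-4) mod 13 = 13 - 4 = 9
Mesh after 69 steps: gear-0 tooth 3 meets gear-1 tooth 9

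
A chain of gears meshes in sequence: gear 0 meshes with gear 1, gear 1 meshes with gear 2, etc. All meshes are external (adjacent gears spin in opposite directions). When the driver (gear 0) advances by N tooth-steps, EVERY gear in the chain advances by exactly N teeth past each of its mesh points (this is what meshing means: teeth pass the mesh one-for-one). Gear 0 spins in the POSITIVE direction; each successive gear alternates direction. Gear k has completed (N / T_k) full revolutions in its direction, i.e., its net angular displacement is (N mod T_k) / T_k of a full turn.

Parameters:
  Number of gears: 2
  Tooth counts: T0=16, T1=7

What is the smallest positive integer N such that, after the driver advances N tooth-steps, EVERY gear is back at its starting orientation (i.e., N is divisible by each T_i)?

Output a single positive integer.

Answer: 112

Derivation:
Gear k returns to start when N is a multiple of T_k.
All gears at start simultaneously when N is a common multiple of [16, 7]; the smallest such N is lcm(16, 7).
Start: lcm = T0 = 16
Fold in T1=7: gcd(16, 7) = 1; lcm(16, 7) = 16 * 7 / 1 = 112 / 1 = 112
Full cycle length = 112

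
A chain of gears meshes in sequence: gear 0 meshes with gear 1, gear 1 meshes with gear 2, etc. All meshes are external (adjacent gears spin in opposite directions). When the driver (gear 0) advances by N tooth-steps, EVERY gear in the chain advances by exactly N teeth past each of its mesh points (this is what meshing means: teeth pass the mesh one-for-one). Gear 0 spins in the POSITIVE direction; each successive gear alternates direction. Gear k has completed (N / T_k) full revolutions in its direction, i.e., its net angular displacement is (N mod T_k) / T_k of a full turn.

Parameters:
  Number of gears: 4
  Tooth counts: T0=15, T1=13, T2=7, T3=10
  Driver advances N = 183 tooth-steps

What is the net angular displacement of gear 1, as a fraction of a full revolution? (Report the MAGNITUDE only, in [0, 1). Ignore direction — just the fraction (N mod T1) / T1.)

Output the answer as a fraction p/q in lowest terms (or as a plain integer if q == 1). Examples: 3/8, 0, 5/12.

Chain of 4 gears, tooth counts: [15, 13, 7, 10]
  gear 0: T0=15, direction=positive, advance = 183 mod 15 = 3 teeth = 3/15 turn
  gear 1: T1=13, direction=negative, advance = 183 mod 13 = 1 teeth = 1/13 turn
  gear 2: T2=7, direction=positive, advance = 183 mod 7 = 1 teeth = 1/7 turn
  gear 3: T3=10, direction=negative, advance = 183 mod 10 = 3 teeth = 3/10 turn
Gear 1: 183 mod 13 = 1
Fraction = 1 / 13 = 1/13 (gcd(1,13)=1) = 1/13

Answer: 1/13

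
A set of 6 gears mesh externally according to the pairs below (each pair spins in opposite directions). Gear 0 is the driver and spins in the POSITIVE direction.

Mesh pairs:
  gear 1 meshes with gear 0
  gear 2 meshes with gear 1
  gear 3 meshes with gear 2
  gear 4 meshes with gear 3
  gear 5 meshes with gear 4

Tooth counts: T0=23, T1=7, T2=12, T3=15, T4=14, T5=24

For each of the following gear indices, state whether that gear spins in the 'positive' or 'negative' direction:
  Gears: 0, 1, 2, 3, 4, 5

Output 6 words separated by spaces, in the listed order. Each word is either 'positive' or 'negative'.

Answer: positive negative positive negative positive negative

Derivation:
Gear 0 (driver): positive (depth 0)
  gear 1: meshes with gear 0 -> depth 1 -> negative (opposite of gear 0)
  gear 2: meshes with gear 1 -> depth 2 -> positive (opposite of gear 1)
  gear 3: meshes with gear 2 -> depth 3 -> negative (opposite of gear 2)
  gear 4: meshes with gear 3 -> depth 4 -> positive (opposite of gear 3)
  gear 5: meshes with gear 4 -> depth 5 -> negative (opposite of gear 4)
Queried indices 0, 1, 2, 3, 4, 5 -> positive, negative, positive, negative, positive, negative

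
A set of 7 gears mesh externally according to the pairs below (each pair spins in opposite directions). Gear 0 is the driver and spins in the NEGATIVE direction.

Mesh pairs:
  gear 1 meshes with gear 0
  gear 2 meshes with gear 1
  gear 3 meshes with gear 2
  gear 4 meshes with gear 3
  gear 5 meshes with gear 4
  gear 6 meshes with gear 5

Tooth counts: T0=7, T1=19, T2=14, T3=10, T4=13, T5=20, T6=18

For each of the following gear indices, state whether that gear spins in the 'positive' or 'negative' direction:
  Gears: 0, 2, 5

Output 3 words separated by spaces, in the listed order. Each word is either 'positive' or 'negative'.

Answer: negative negative positive

Derivation:
Gear 0 (driver): negative (depth 0)
  gear 1: meshes with gear 0 -> depth 1 -> positive (opposite of gear 0)
  gear 2: meshes with gear 1 -> depth 2 -> negative (opposite of gear 1)
  gear 3: meshes with gear 2 -> depth 3 -> positive (opposite of gear 2)
  gear 4: meshes with gear 3 -> depth 4 -> negative (opposite of gear 3)
  gear 5: meshes with gear 4 -> depth 5 -> positive (opposite of gear 4)
  gear 6: meshes with gear 5 -> depth 6 -> negative (opposite of gear 5)
Queried indices 0, 2, 5 -> negative, negative, positive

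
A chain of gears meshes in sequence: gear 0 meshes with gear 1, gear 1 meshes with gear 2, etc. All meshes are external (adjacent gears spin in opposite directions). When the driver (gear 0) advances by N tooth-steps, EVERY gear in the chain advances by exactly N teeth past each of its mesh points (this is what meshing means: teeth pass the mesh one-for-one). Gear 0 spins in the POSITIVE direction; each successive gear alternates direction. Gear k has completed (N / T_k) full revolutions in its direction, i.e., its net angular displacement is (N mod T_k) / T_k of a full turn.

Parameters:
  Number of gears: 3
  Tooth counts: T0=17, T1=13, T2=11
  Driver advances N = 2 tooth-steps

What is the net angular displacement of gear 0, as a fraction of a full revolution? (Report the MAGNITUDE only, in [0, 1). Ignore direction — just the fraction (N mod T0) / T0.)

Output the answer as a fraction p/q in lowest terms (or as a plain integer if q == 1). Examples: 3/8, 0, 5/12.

Answer: 2/17

Derivation:
Chain of 3 gears, tooth counts: [17, 13, 11]
  gear 0: T0=17, direction=positive, advance = 2 mod 17 = 2 teeth = 2/17 turn
  gear 1: T1=13, direction=negative, advance = 2 mod 13 = 2 teeth = 2/13 turn
  gear 2: T2=11, direction=positive, advance = 2 mod 11 = 2 teeth = 2/11 turn
Gear 0: 2 mod 17 = 2
Fraction = 2 / 17 = 2/17 (gcd(2,17)=1) = 2/17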